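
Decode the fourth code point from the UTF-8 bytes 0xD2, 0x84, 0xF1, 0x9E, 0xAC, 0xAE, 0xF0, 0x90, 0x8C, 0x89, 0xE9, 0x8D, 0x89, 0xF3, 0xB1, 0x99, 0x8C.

U+9349

Offset 0: leading byte 0xD2 = 11010010 → 2-byte char #1 = D2 84.
Offset 2: leading byte 0xF1 = 11110001 → 4-byte char #2 = F1 9E AC AE.
Offset 6: leading byte 0xF0 = 11110000 → 4-byte char #3 = F0 90 8C 89.
Offset 10: leading byte 0xE9 = 11101001 → 3-byte char #4 = E9 8D 89.
Leading byte 0xE9 = 11101001 matches 1110xxxx → 3-byte sequence.
Byte 1: 0xE9 = 11101001, payload 1001 (4 bits).
Byte 2: 0x8D = 10001101 (10xxxxxx ✓), payload 001101.
Byte 3: 0x89 = 10001001 (10xxxxxx ✓), payload 001001.
Concatenate: 1001001101001001 = 0x9349 (16 bits → U+9349).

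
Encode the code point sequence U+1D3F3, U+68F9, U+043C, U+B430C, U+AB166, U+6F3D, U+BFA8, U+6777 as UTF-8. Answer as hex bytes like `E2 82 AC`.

U+1D3F3: 4-byte form → F0 9D 8F B3.
U+68F9: 3-byte form → E6 A3 B9.
U+043C: 2-byte form → D0 BC.
U+B430C: 4-byte form → F2 B4 8C 8C.
U+AB166: 4-byte form → F2 AB 85 A6.
U+6F3D: 3-byte form → E6 BC BD.
U+BFA8: 3-byte form → EB BE A8.
U+6777: 3-byte form → E6 9D B7.
Concatenated (26 bytes): F0 9D 8F B3 E6 A3 B9 D0 BC F2 B4 8C 8C F2 AB 85 A6 E6 BC BD EB BE A8 E6 9D B7.

F0 9D 8F B3 E6 A3 B9 D0 BC F2 B4 8C 8C F2 AB 85 A6 E6 BC BD EB BE A8 E6 9D B7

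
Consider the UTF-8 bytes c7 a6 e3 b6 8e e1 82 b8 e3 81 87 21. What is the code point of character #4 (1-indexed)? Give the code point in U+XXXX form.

Offset 0: leading byte 0xC7 = 11000111 → 2-byte char #1 = C7 A6.
Offset 2: leading byte 0xE3 = 11100011 → 3-byte char #2 = E3 B6 8E.
Offset 5: leading byte 0xE1 = 11100001 → 3-byte char #3 = E1 82 B8.
Offset 8: leading byte 0xE3 = 11100011 → 3-byte char #4 = E3 81 87.
Leading byte 0xE3 = 11100011 matches 1110xxxx → 3-byte sequence.
Byte 1: 0xE3 = 11100011, payload 0011 (4 bits).
Byte 2: 0x81 = 10000001 (10xxxxxx ✓), payload 000001.
Byte 3: 0x87 = 10000111 (10xxxxxx ✓), payload 000111.
Concatenate: 0011000001000111 = 0x3047 (16 bits → U+3047).

U+3047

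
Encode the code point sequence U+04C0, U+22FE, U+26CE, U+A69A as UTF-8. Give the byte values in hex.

D3 80 E2 8B BE E2 9B 8E EA 9A 9A

U+04C0: 2-byte form → D3 80.
U+22FE: 3-byte form → E2 8B BE.
U+26CE: 3-byte form → E2 9B 8E.
U+A69A: 3-byte form → EA 9A 9A.
Concatenated (11 bytes): D3 80 E2 8B BE E2 9B 8E EA 9A 9A.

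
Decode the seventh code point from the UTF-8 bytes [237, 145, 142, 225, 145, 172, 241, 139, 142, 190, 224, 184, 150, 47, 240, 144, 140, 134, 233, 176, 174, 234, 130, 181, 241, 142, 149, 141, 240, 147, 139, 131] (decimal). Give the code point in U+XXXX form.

U+9C2E

Offset 0: leading byte 0xED = 11101101 → 3-byte char #1 = ED 91 8E.
Offset 3: leading byte 0xE1 = 11100001 → 3-byte char #2 = E1 91 AC.
Offset 6: leading byte 0xF1 = 11110001 → 4-byte char #3 = F1 8B 8E BE.
Offset 10: leading byte 0xE0 = 11100000 → 3-byte char #4 = E0 B8 96.
Offset 13: leading byte 0x2F = 00101111 → 1-byte char #5 = 2F.
Offset 14: leading byte 0xF0 = 11110000 → 4-byte char #6 = F0 90 8C 86.
Offset 18: leading byte 0xE9 = 11101001 → 3-byte char #7 = E9 B0 AE.
Leading byte 0xE9 = 11101001 matches 1110xxxx → 3-byte sequence.
Byte 1: 0xE9 = 11101001, payload 1001 (4 bits).
Byte 2: 0xB0 = 10110000 (10xxxxxx ✓), payload 110000.
Byte 3: 0xAE = 10101110 (10xxxxxx ✓), payload 101110.
Concatenate: 1001110000101110 = 0x9C2E (16 bits → U+9C2E).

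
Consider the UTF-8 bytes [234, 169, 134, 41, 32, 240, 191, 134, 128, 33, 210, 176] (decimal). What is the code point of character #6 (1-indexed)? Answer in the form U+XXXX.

U+04B0

Offset 0: leading byte 0xEA = 11101010 → 3-byte char #1 = EA A9 86.
Offset 3: leading byte 0x29 = 00101001 → 1-byte char #2 = 29.
Offset 4: leading byte 0x20 = 00100000 → 1-byte char #3 = 20.
Offset 5: leading byte 0xF0 = 11110000 → 4-byte char #4 = F0 BF 86 80.
Offset 9: leading byte 0x21 = 00100001 → 1-byte char #5 = 21.
Offset 10: leading byte 0xD2 = 11010010 → 2-byte char #6 = D2 B0.
Leading byte 0xD2 = 11010010 matches 110xxxxx → 2-byte sequence.
Byte 1: 0xD2 = 11010010, payload 10010 (5 bits).
Byte 2: 0xB0 = 10110000 (10xxxxxx ✓), payload 110000.
Concatenate: 10010110000 = 0x4B0 (11 bits → U+04B0).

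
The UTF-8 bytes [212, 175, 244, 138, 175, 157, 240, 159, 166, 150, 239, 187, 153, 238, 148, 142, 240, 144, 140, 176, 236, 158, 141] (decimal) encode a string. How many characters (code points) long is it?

Byte at offset 0: 0xD4 = 11010100 → 2-byte char (#1). Advance 2.
Byte at offset 2: 0xF4 = 11110100 → 4-byte char (#2). Advance 4.
Byte at offset 6: 0xF0 = 11110000 → 4-byte char (#3). Advance 4.
Byte at offset 10: 0xEF = 11101111 → 3-byte char (#4). Advance 3.
Byte at offset 13: 0xEE = 11101110 → 3-byte char (#5). Advance 3.
Byte at offset 16: 0xF0 = 11110000 → 4-byte char (#6). Advance 4.
Byte at offset 20: 0xEC = 11101100 → 3-byte char (#7). Advance 3.
Reached end at offset 23 after 7 code points.

7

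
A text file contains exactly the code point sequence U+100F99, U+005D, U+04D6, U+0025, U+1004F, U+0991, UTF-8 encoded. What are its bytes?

U+100F99: 4-byte form → F4 80 BE 99.
U+005D: 1-byte form → 5D.
U+04D6: 2-byte form → D3 96.
U+0025: 1-byte form → 25.
U+1004F: 4-byte form → F0 90 81 8F.
U+0991: 3-byte form → E0 A6 91.
Concatenated (15 bytes): F4 80 BE 99 5D D3 96 25 F0 90 81 8F E0 A6 91.

F4 80 BE 99 5D D3 96 25 F0 90 81 8F E0 A6 91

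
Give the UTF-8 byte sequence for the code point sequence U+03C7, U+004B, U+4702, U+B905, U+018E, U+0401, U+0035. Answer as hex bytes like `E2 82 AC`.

CF 87 4B E4 9C 82 EB A4 85 C6 8E D0 81 35

U+03C7: 2-byte form → CF 87.
U+004B: 1-byte form → 4B.
U+4702: 3-byte form → E4 9C 82.
U+B905: 3-byte form → EB A4 85.
U+018E: 2-byte form → C6 8E.
U+0401: 2-byte form → D0 81.
U+0035: 1-byte form → 35.
Concatenated (14 bytes): CF 87 4B E4 9C 82 EB A4 85 C6 8E D0 81 35.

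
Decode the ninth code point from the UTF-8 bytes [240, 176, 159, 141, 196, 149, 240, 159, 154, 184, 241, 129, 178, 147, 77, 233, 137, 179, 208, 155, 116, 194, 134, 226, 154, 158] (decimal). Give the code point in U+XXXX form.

U+0086

Offset 0: leading byte 0xF0 = 11110000 → 4-byte char #1 = F0 B0 9F 8D.
Offset 4: leading byte 0xC4 = 11000100 → 2-byte char #2 = C4 95.
Offset 6: leading byte 0xF0 = 11110000 → 4-byte char #3 = F0 9F 9A B8.
Offset 10: leading byte 0xF1 = 11110001 → 4-byte char #4 = F1 81 B2 93.
Offset 14: leading byte 0x4D = 01001101 → 1-byte char #5 = 4D.
Offset 15: leading byte 0xE9 = 11101001 → 3-byte char #6 = E9 89 B3.
Offset 18: leading byte 0xD0 = 11010000 → 2-byte char #7 = D0 9B.
Offset 20: leading byte 0x74 = 01110100 → 1-byte char #8 = 74.
Offset 21: leading byte 0xC2 = 11000010 → 2-byte char #9 = C2 86.
Leading byte 0xC2 = 11000010 matches 110xxxxx → 2-byte sequence.
Byte 1: 0xC2 = 11000010, payload 00010 (5 bits).
Byte 2: 0x86 = 10000110 (10xxxxxx ✓), payload 000110.
Concatenate: 00010000110 = 0x86 (11 bits → U+0086).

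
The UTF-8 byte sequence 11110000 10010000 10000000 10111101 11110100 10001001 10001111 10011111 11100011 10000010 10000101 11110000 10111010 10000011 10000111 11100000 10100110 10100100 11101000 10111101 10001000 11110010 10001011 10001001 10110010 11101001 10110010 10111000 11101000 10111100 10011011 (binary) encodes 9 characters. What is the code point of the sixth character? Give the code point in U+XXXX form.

U+8F48

Offset 0: leading byte 0xF0 = 11110000 → 4-byte char #1 = F0 90 80 BD.
Offset 4: leading byte 0xF4 = 11110100 → 4-byte char #2 = F4 89 8F 9F.
Offset 8: leading byte 0xE3 = 11100011 → 3-byte char #3 = E3 82 85.
Offset 11: leading byte 0xF0 = 11110000 → 4-byte char #4 = F0 BA 83 87.
Offset 15: leading byte 0xE0 = 11100000 → 3-byte char #5 = E0 A6 A4.
Offset 18: leading byte 0xE8 = 11101000 → 3-byte char #6 = E8 BD 88.
Leading byte 0xE8 = 11101000 matches 1110xxxx → 3-byte sequence.
Byte 1: 0xE8 = 11101000, payload 1000 (4 bits).
Byte 2: 0xBD = 10111101 (10xxxxxx ✓), payload 111101.
Byte 3: 0x88 = 10001000 (10xxxxxx ✓), payload 001000.
Concatenate: 1000111101001000 = 0x8F48 (16 bits → U+8F48).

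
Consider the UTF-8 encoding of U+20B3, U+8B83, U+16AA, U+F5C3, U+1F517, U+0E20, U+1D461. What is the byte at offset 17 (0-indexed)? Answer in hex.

U+20B3 → 3-byte form E2 82 B3 at offsets 0–2.
U+8B83 → 3-byte form E8 AE 83 at offsets 3–5.
U+16AA → 3-byte form E1 9A AA at offsets 6–8.
U+F5C3 → 3-byte form EF 97 83 at offsets 9–11.
U+1F517 → 4-byte form F0 9F 94 97 at offsets 12–15.
U+0E20 → 3-byte form E0 B8 A0 at offsets 16–18.
Offset 17 falls in char 6's range; it's byte 2 of E0 B8 A0 = 0xB8.

0xB8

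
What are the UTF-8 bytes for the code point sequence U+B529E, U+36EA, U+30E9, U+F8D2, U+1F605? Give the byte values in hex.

U+B529E: 4-byte form → F2 B5 8A 9E.
U+36EA: 3-byte form → E3 9B AA.
U+30E9: 3-byte form → E3 83 A9.
U+F8D2: 3-byte form → EF A3 92.
U+1F605: 4-byte form → F0 9F 98 85.
Concatenated (17 bytes): F2 B5 8A 9E E3 9B AA E3 83 A9 EF A3 92 F0 9F 98 85.

F2 B5 8A 9E E3 9B AA E3 83 A9 EF A3 92 F0 9F 98 85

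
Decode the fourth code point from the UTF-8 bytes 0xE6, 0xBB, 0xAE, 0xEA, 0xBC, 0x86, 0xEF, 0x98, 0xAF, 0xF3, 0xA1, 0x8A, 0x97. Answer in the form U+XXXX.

U+E1297

Offset 0: leading byte 0xE6 = 11100110 → 3-byte char #1 = E6 BB AE.
Offset 3: leading byte 0xEA = 11101010 → 3-byte char #2 = EA BC 86.
Offset 6: leading byte 0xEF = 11101111 → 3-byte char #3 = EF 98 AF.
Offset 9: leading byte 0xF3 = 11110011 → 4-byte char #4 = F3 A1 8A 97.
Leading byte 0xF3 = 11110011 matches 11110xxx → 4-byte sequence.
Byte 1: 0xF3 = 11110011, payload 011 (3 bits).
Byte 2: 0xA1 = 10100001 (10xxxxxx ✓), payload 100001.
Byte 3: 0x8A = 10001010 (10xxxxxx ✓), payload 001010.
Byte 4: 0x97 = 10010111 (10xxxxxx ✓), payload 010111.
Concatenate: 011100001001010010111 = 0xE1297 (21 bits → U+E1297).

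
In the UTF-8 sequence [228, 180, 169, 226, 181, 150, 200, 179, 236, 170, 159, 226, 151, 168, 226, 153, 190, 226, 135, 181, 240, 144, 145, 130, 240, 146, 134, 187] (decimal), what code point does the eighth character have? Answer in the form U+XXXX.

U+10442

Offset 0: leading byte 0xE4 = 11100100 → 3-byte char #1 = E4 B4 A9.
Offset 3: leading byte 0xE2 = 11100010 → 3-byte char #2 = E2 B5 96.
Offset 6: leading byte 0xC8 = 11001000 → 2-byte char #3 = C8 B3.
Offset 8: leading byte 0xEC = 11101100 → 3-byte char #4 = EC AA 9F.
Offset 11: leading byte 0xE2 = 11100010 → 3-byte char #5 = E2 97 A8.
Offset 14: leading byte 0xE2 = 11100010 → 3-byte char #6 = E2 99 BE.
Offset 17: leading byte 0xE2 = 11100010 → 3-byte char #7 = E2 87 B5.
Offset 20: leading byte 0xF0 = 11110000 → 4-byte char #8 = F0 90 91 82.
Leading byte 0xF0 = 11110000 matches 11110xxx → 4-byte sequence.
Byte 1: 0xF0 = 11110000, payload 000 (3 bits).
Byte 2: 0x90 = 10010000 (10xxxxxx ✓), payload 010000.
Byte 3: 0x91 = 10010001 (10xxxxxx ✓), payload 010001.
Byte 4: 0x82 = 10000010 (10xxxxxx ✓), payload 000010.
Concatenate: 000010000010001000010 = 0x10442 (21 bits → U+10442).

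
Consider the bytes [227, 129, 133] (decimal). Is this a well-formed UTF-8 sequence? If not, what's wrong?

Leading byte 0xE3 = 11100011 → 3-byte form.
Continuation bytes 0x81=10000001, 0x85=10000101 all match 10xxxxxx.
Decoded value 0x3045 is ≥ 0x800 (shortest form) and not a surrogate.

valid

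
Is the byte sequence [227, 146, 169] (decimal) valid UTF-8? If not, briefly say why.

Leading byte 0xE3 = 11100011 → 3-byte form.
Continuation bytes 0x92=10010010, 0xA9=10101001 all match 10xxxxxx.
Decoded value 0x34A9 is ≥ 0x800 (shortest form) and not a surrogate.

valid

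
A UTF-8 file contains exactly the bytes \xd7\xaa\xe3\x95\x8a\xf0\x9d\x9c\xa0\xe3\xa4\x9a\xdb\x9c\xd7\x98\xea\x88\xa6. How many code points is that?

7

Byte at offset 0: 0xD7 = 11010111 → 2-byte char (#1). Advance 2.
Byte at offset 2: 0xE3 = 11100011 → 3-byte char (#2). Advance 3.
Byte at offset 5: 0xF0 = 11110000 → 4-byte char (#3). Advance 4.
Byte at offset 9: 0xE3 = 11100011 → 3-byte char (#4). Advance 3.
Byte at offset 12: 0xDB = 11011011 → 2-byte char (#5). Advance 2.
Byte at offset 14: 0xD7 = 11010111 → 2-byte char (#6). Advance 2.
Byte at offset 16: 0xEA = 11101010 → 3-byte char (#7). Advance 3.
Reached end at offset 19 after 7 code points.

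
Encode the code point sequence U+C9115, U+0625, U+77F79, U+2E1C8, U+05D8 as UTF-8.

F3 89 84 95 D8 A5 F1 B7 BD B9 F0 AE 87 88 D7 98

U+C9115: 4-byte form → F3 89 84 95.
U+0625: 2-byte form → D8 A5.
U+77F79: 4-byte form → F1 B7 BD B9.
U+2E1C8: 4-byte form → F0 AE 87 88.
U+05D8: 2-byte form → D7 98.
Concatenated (16 bytes): F3 89 84 95 D8 A5 F1 B7 BD B9 F0 AE 87 88 D7 98.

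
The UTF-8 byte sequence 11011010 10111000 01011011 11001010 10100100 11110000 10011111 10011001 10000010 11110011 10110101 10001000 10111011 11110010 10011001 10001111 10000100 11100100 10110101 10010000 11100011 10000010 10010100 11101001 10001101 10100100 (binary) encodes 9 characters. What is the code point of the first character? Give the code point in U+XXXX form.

Offset 0: leading byte 0xDA = 11011010 → 2-byte char #1 = DA B8.
Leading byte 0xDA = 11011010 matches 110xxxxx → 2-byte sequence.
Byte 1: 0xDA = 11011010, payload 11010 (5 bits).
Byte 2: 0xB8 = 10111000 (10xxxxxx ✓), payload 111000.
Concatenate: 11010111000 = 0x6B8 (11 bits → U+06B8).

U+06B8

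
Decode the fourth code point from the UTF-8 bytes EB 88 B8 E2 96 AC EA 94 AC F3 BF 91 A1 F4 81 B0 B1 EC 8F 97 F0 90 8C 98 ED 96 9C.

U+FF461

Offset 0: leading byte 0xEB = 11101011 → 3-byte char #1 = EB 88 B8.
Offset 3: leading byte 0xE2 = 11100010 → 3-byte char #2 = E2 96 AC.
Offset 6: leading byte 0xEA = 11101010 → 3-byte char #3 = EA 94 AC.
Offset 9: leading byte 0xF3 = 11110011 → 4-byte char #4 = F3 BF 91 A1.
Leading byte 0xF3 = 11110011 matches 11110xxx → 4-byte sequence.
Byte 1: 0xF3 = 11110011, payload 011 (3 bits).
Byte 2: 0xBF = 10111111 (10xxxxxx ✓), payload 111111.
Byte 3: 0x91 = 10010001 (10xxxxxx ✓), payload 010001.
Byte 4: 0xA1 = 10100001 (10xxxxxx ✓), payload 100001.
Concatenate: 011111111010001100001 = 0xFF461 (21 bits → U+FF461).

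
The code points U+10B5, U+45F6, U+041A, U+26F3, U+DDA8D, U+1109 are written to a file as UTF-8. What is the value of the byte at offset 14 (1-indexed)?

0xAA

1-indexed offset 14 is 0-indexed offset 13.
U+10B5 → 3-byte form E1 82 B5 at offsets 0–2.
U+45F6 → 3-byte form E4 97 B6 at offsets 3–5.
U+041A → 2-byte form D0 9A at offsets 6–7.
U+26F3 → 3-byte form E2 9B B3 at offsets 8–10.
U+DDA8D → 4-byte form F3 9D AA 8D at offsets 11–14.
Offset 13 falls in char 5's range; it's byte 3 of F3 9D AA 8D = 0xAA.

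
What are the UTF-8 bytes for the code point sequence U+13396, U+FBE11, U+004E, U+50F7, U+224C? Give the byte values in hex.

U+13396: 4-byte form → F0 93 8E 96.
U+FBE11: 4-byte form → F3 BB B8 91.
U+004E: 1-byte form → 4E.
U+50F7: 3-byte form → E5 83 B7.
U+224C: 3-byte form → E2 89 8C.
Concatenated (15 bytes): F0 93 8E 96 F3 BB B8 91 4E E5 83 B7 E2 89 8C.

F0 93 8E 96 F3 BB B8 91 4E E5 83 B7 E2 89 8C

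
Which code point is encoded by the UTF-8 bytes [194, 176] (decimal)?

U+00B0

Leading byte 0xC2 = 11000010 matches 110xxxxx → 2-byte sequence.
Byte 1: 0xC2 = 11000010, payload 00010 (5 bits).
Byte 2: 0xB0 = 10110000 (10xxxxxx ✓), payload 110000.
Concatenate: 00010110000 = 0xB0 (11 bits → U+00B0).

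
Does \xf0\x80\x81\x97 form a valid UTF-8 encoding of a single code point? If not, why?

invalid (overlong encoding)

Leading byte 0xF0 = 11110000 → 4-byte form.
Continuation bytes all match 10xxxxxx. Payload decodes to 0x57.
But 0x57 < 0x10000, the minimum for a 4-byte sequence — this is an overlong encoding.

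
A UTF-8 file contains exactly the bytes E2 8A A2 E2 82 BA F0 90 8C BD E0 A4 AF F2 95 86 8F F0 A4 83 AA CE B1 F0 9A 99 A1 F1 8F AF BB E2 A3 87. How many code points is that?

10

Byte at offset 0: 0xE2 = 11100010 → 3-byte char (#1). Advance 3.
Byte at offset 3: 0xE2 = 11100010 → 3-byte char (#2). Advance 3.
Byte at offset 6: 0xF0 = 11110000 → 4-byte char (#3). Advance 4.
Byte at offset 10: 0xE0 = 11100000 → 3-byte char (#4). Advance 3.
Byte at offset 13: 0xF2 = 11110010 → 4-byte char (#5). Advance 4.
Byte at offset 17: 0xF0 = 11110000 → 4-byte char (#6). Advance 4.
Byte at offset 21: 0xCE = 11001110 → 2-byte char (#7). Advance 2.
Byte at offset 23: 0xF0 = 11110000 → 4-byte char (#8). Advance 4.
Byte at offset 27: 0xF1 = 11110001 → 4-byte char (#9). Advance 4.
Byte at offset 31: 0xE2 = 11100010 → 3-byte char (#10). Advance 3.
Reached end at offset 34 after 10 code points.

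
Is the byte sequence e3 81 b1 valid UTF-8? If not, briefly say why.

Leading byte 0xE3 = 11100011 → 3-byte form.
Continuation bytes 0x81=10000001, 0xB1=10110001 all match 10xxxxxx.
Decoded value 0x3071 is ≥ 0x800 (shortest form) and not a surrogate.

valid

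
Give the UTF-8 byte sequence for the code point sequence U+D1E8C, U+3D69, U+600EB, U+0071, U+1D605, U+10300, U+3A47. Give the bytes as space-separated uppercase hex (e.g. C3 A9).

F3 91 BA 8C E3 B5 A9 F1 A0 83 AB 71 F0 9D 98 85 F0 90 8C 80 E3 A9 87

U+D1E8C: 4-byte form → F3 91 BA 8C.
U+3D69: 3-byte form → E3 B5 A9.
U+600EB: 4-byte form → F1 A0 83 AB.
U+0071: 1-byte form → 71.
U+1D605: 4-byte form → F0 9D 98 85.
U+10300: 4-byte form → F0 90 8C 80.
U+3A47: 3-byte form → E3 A9 87.
Concatenated (23 bytes): F3 91 BA 8C E3 B5 A9 F1 A0 83 AB 71 F0 9D 98 85 F0 90 8C 80 E3 A9 87.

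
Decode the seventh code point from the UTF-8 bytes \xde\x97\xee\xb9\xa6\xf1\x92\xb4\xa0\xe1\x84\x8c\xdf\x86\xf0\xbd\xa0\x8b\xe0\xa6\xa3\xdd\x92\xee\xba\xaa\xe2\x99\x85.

Offset 0: leading byte 0xDE = 11011110 → 2-byte char #1 = DE 97.
Offset 2: leading byte 0xEE = 11101110 → 3-byte char #2 = EE B9 A6.
Offset 5: leading byte 0xF1 = 11110001 → 4-byte char #3 = F1 92 B4 A0.
Offset 9: leading byte 0xE1 = 11100001 → 3-byte char #4 = E1 84 8C.
Offset 12: leading byte 0xDF = 11011111 → 2-byte char #5 = DF 86.
Offset 14: leading byte 0xF0 = 11110000 → 4-byte char #6 = F0 BD A0 8B.
Offset 18: leading byte 0xE0 = 11100000 → 3-byte char #7 = E0 A6 A3.
Leading byte 0xE0 = 11100000 matches 1110xxxx → 3-byte sequence.
Byte 1: 0xE0 = 11100000, payload 0000 (4 bits).
Byte 2: 0xA6 = 10100110 (10xxxxxx ✓), payload 100110.
Byte 3: 0xA3 = 10100011 (10xxxxxx ✓), payload 100011.
Concatenate: 0000100110100011 = 0x9A3 (16 bits → U+09A3).

U+09A3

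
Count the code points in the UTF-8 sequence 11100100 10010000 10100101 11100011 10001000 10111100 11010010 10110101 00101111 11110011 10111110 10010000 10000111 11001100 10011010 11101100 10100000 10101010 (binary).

Byte at offset 0: 0xE4 = 11100100 → 3-byte char (#1). Advance 3.
Byte at offset 3: 0xE3 = 11100011 → 3-byte char (#2). Advance 3.
Byte at offset 6: 0xD2 = 11010010 → 2-byte char (#3). Advance 2.
Byte at offset 8: 0x2F = 00101111 → 1-byte char (#4). Advance 1.
Byte at offset 9: 0xF3 = 11110011 → 4-byte char (#5). Advance 4.
Byte at offset 13: 0xCC = 11001100 → 2-byte char (#6). Advance 2.
Byte at offset 15: 0xEC = 11101100 → 3-byte char (#7). Advance 3.
Reached end at offset 18 after 7 code points.

7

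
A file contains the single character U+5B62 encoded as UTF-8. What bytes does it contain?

U+5B62 = 0x5B62 = 23394 decimal. In range U+0800–U+FFFF → 3-byte form: 1110xxxx 10xxxxxx 10xxxxxx.
Binary (16 bits): 0101101101100010.
Split 4+6+6: 0101 | 101101 | 100010.
Byte 1: 11100101 = 0xE5.
Byte 2: 10101101 = 0xAD.
Byte 3: 10100010 = 0xA2.

E5 AD A2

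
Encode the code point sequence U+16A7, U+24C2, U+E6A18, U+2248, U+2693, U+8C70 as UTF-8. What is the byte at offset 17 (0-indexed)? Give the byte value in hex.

U+16A7 → 3-byte form E1 9A A7 at offsets 0–2.
U+24C2 → 3-byte form E2 93 82 at offsets 3–5.
U+E6A18 → 4-byte form F3 A6 A8 98 at offsets 6–9.
U+2248 → 3-byte form E2 89 88 at offsets 10–12.
U+2693 → 3-byte form E2 9A 93 at offsets 13–15.
U+8C70 → 3-byte form E8 B1 B0 at offsets 16–18.
Offset 17 falls in char 6's range; it's byte 2 of E8 B1 B0 = 0xB1.

0xB1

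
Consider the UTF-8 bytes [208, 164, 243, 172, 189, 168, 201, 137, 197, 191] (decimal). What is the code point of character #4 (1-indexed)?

U+017F

Offset 0: leading byte 0xD0 = 11010000 → 2-byte char #1 = D0 A4.
Offset 2: leading byte 0xF3 = 11110011 → 4-byte char #2 = F3 AC BD A8.
Offset 6: leading byte 0xC9 = 11001001 → 2-byte char #3 = C9 89.
Offset 8: leading byte 0xC5 = 11000101 → 2-byte char #4 = C5 BF.
Leading byte 0xC5 = 11000101 matches 110xxxxx → 2-byte sequence.
Byte 1: 0xC5 = 11000101, payload 00101 (5 bits).
Byte 2: 0xBF = 10111111 (10xxxxxx ✓), payload 111111.
Concatenate: 00101111111 = 0x17F (11 bits → U+017F).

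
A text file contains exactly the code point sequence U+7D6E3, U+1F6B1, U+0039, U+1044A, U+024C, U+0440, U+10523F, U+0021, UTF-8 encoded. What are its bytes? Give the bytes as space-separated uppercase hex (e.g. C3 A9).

F1 BD 9B A3 F0 9F 9A B1 39 F0 90 91 8A C9 8C D1 80 F4 85 88 BF 21

U+7D6E3: 4-byte form → F1 BD 9B A3.
U+1F6B1: 4-byte form → F0 9F 9A B1.
U+0039: 1-byte form → 39.
U+1044A: 4-byte form → F0 90 91 8A.
U+024C: 2-byte form → C9 8C.
U+0440: 2-byte form → D1 80.
U+10523F: 4-byte form → F4 85 88 BF.
U+0021: 1-byte form → 21.
Concatenated (22 bytes): F1 BD 9B A3 F0 9F 9A B1 39 F0 90 91 8A C9 8C D1 80 F4 85 88 BF 21.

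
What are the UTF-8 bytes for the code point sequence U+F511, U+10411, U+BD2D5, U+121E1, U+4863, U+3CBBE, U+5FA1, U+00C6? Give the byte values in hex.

EF 94 91 F0 90 90 91 F2 BD 8B 95 F0 92 87 A1 E4 A1 A3 F0 BC AE BE E5 BE A1 C3 86

U+F511: 3-byte form → EF 94 91.
U+10411: 4-byte form → F0 90 90 91.
U+BD2D5: 4-byte form → F2 BD 8B 95.
U+121E1: 4-byte form → F0 92 87 A1.
U+4863: 3-byte form → E4 A1 A3.
U+3CBBE: 4-byte form → F0 BC AE BE.
U+5FA1: 3-byte form → E5 BE A1.
U+00C6: 2-byte form → C3 86.
Concatenated (27 bytes): EF 94 91 F0 90 90 91 F2 BD 8B 95 F0 92 87 A1 E4 A1 A3 F0 BC AE BE E5 BE A1 C3 86.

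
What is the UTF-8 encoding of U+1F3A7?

F0 9F 8E A7

U+1F3A7 = 0x1F3A7 = 127911 decimal. In range U+10000–U+10FFFF → 4-byte form: 11110xxx 10xxxxxx 10xxxxxx 10xxxxxx.
Binary (21 bits): 000011111001110100111.
Split 3+6+6+6: 000 | 011111 | 001110 | 100111.
Byte 1: 11110000 = 0xF0.
Byte 2: 10011111 = 0x9F.
Byte 3: 10001110 = 0x8E.
Byte 4: 10100111 = 0xA7.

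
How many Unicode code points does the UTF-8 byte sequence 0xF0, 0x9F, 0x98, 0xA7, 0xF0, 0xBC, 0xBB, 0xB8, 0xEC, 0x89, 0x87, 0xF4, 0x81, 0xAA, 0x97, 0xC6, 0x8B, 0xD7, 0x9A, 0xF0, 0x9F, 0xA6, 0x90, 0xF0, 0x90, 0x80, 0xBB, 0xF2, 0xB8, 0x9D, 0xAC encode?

9

Byte at offset 0: 0xF0 = 11110000 → 4-byte char (#1). Advance 4.
Byte at offset 4: 0xF0 = 11110000 → 4-byte char (#2). Advance 4.
Byte at offset 8: 0xEC = 11101100 → 3-byte char (#3). Advance 3.
Byte at offset 11: 0xF4 = 11110100 → 4-byte char (#4). Advance 4.
Byte at offset 15: 0xC6 = 11000110 → 2-byte char (#5). Advance 2.
Byte at offset 17: 0xD7 = 11010111 → 2-byte char (#6). Advance 2.
Byte at offset 19: 0xF0 = 11110000 → 4-byte char (#7). Advance 4.
Byte at offset 23: 0xF0 = 11110000 → 4-byte char (#8). Advance 4.
Byte at offset 27: 0xF2 = 11110010 → 4-byte char (#9). Advance 4.
Reached end at offset 31 after 9 code points.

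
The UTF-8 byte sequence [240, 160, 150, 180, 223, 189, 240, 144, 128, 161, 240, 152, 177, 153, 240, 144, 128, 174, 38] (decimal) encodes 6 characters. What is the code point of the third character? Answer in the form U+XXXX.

U+10021

Offset 0: leading byte 0xF0 = 11110000 → 4-byte char #1 = F0 A0 96 B4.
Offset 4: leading byte 0xDF = 11011111 → 2-byte char #2 = DF BD.
Offset 6: leading byte 0xF0 = 11110000 → 4-byte char #3 = F0 90 80 A1.
Leading byte 0xF0 = 11110000 matches 11110xxx → 4-byte sequence.
Byte 1: 0xF0 = 11110000, payload 000 (3 bits).
Byte 2: 0x90 = 10010000 (10xxxxxx ✓), payload 010000.
Byte 3: 0x80 = 10000000 (10xxxxxx ✓), payload 000000.
Byte 4: 0xA1 = 10100001 (10xxxxxx ✓), payload 100001.
Concatenate: 000010000000000100001 = 0x10021 (21 bits → U+10021).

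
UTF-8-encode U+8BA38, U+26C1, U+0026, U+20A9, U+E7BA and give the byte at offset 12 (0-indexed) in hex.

U+8BA38 → 4-byte form F2 8B A8 B8 at offsets 0–3.
U+26C1 → 3-byte form E2 9B 81 at offsets 4–6.
U+0026 → 1-byte form 26 at offsets 7–7.
U+20A9 → 3-byte form E2 82 A9 at offsets 8–10.
U+E7BA → 3-byte form EE 9E BA at offsets 11–13.
Offset 12 falls in char 5's range; it's byte 2 of EE 9E BA = 0x9E.

0x9E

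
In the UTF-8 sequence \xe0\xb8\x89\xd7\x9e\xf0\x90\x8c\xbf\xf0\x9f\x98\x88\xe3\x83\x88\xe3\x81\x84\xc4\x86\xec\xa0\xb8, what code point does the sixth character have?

U+3044

Offset 0: leading byte 0xE0 = 11100000 → 3-byte char #1 = E0 B8 89.
Offset 3: leading byte 0xD7 = 11010111 → 2-byte char #2 = D7 9E.
Offset 5: leading byte 0xF0 = 11110000 → 4-byte char #3 = F0 90 8C BF.
Offset 9: leading byte 0xF0 = 11110000 → 4-byte char #4 = F0 9F 98 88.
Offset 13: leading byte 0xE3 = 11100011 → 3-byte char #5 = E3 83 88.
Offset 16: leading byte 0xE3 = 11100011 → 3-byte char #6 = E3 81 84.
Leading byte 0xE3 = 11100011 matches 1110xxxx → 3-byte sequence.
Byte 1: 0xE3 = 11100011, payload 0011 (4 bits).
Byte 2: 0x81 = 10000001 (10xxxxxx ✓), payload 000001.
Byte 3: 0x84 = 10000100 (10xxxxxx ✓), payload 000100.
Concatenate: 0011000001000100 = 0x3044 (16 bits → U+3044).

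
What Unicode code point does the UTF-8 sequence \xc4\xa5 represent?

U+0125

Leading byte 0xC4 = 11000100 matches 110xxxxx → 2-byte sequence.
Byte 1: 0xC4 = 11000100, payload 00100 (5 bits).
Byte 2: 0xA5 = 10100101 (10xxxxxx ✓), payload 100101.
Concatenate: 00100100101 = 0x125 (11 bits → U+0125).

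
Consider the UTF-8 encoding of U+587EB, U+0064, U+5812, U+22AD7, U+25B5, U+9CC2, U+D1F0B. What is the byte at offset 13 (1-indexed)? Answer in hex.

0xE2

1-indexed offset 13 is 0-indexed offset 12.
U+587EB → 4-byte form F1 98 9F AB at offsets 0–3.
U+0064 → 1-byte form 64 at offsets 4–4.
U+5812 → 3-byte form E5 A0 92 at offsets 5–7.
U+22AD7 → 4-byte form F0 A2 AB 97 at offsets 8–11.
U+25B5 → 3-byte form E2 96 B5 at offsets 12–14.
Offset 12 falls in char 5's range; it's byte 1 of E2 96 B5 = 0xE2.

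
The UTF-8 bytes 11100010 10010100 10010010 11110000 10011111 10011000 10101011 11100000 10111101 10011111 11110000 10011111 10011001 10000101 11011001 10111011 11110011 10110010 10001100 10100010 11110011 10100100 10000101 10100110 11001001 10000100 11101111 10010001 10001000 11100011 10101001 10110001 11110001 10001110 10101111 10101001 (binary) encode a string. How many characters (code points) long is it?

11

Byte at offset 0: 0xE2 = 11100010 → 3-byte char (#1). Advance 3.
Byte at offset 3: 0xF0 = 11110000 → 4-byte char (#2). Advance 4.
Byte at offset 7: 0xE0 = 11100000 → 3-byte char (#3). Advance 3.
Byte at offset 10: 0xF0 = 11110000 → 4-byte char (#4). Advance 4.
Byte at offset 14: 0xD9 = 11011001 → 2-byte char (#5). Advance 2.
Byte at offset 16: 0xF3 = 11110011 → 4-byte char (#6). Advance 4.
Byte at offset 20: 0xF3 = 11110011 → 4-byte char (#7). Advance 4.
Byte at offset 24: 0xC9 = 11001001 → 2-byte char (#8). Advance 2.
Byte at offset 26: 0xEF = 11101111 → 3-byte char (#9). Advance 3.
Byte at offset 29: 0xE3 = 11100011 → 3-byte char (#10). Advance 3.
Byte at offset 32: 0xF1 = 11110001 → 4-byte char (#11). Advance 4.
Reached end at offset 36 after 11 code points.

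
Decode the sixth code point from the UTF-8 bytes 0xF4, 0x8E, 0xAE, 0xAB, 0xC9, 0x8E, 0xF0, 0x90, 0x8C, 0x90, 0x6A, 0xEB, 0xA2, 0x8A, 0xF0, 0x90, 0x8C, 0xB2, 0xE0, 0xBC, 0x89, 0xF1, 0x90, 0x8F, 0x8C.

U+10332

Offset 0: leading byte 0xF4 = 11110100 → 4-byte char #1 = F4 8E AE AB.
Offset 4: leading byte 0xC9 = 11001001 → 2-byte char #2 = C9 8E.
Offset 6: leading byte 0xF0 = 11110000 → 4-byte char #3 = F0 90 8C 90.
Offset 10: leading byte 0x6A = 01101010 → 1-byte char #4 = 6A.
Offset 11: leading byte 0xEB = 11101011 → 3-byte char #5 = EB A2 8A.
Offset 14: leading byte 0xF0 = 11110000 → 4-byte char #6 = F0 90 8C B2.
Leading byte 0xF0 = 11110000 matches 11110xxx → 4-byte sequence.
Byte 1: 0xF0 = 11110000, payload 000 (3 bits).
Byte 2: 0x90 = 10010000 (10xxxxxx ✓), payload 010000.
Byte 3: 0x8C = 10001100 (10xxxxxx ✓), payload 001100.
Byte 4: 0xB2 = 10110010 (10xxxxxx ✓), payload 110010.
Concatenate: 000010000001100110010 = 0x10332 (21 bits → U+10332).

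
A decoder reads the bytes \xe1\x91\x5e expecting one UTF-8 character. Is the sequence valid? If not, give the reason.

invalid (non-continuation byte where continuation expected)

Leading byte 0xE1 = 11100001 → 3-byte form.
Byte 3 is 0x5E = 01011110, which is not 10xxxxxx — expected a continuation byte.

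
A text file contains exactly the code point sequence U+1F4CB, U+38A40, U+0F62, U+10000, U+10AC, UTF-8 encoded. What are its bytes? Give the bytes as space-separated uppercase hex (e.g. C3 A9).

F0 9F 93 8B F0 B8 A9 80 E0 BD A2 F0 90 80 80 E1 82 AC

U+1F4CB: 4-byte form → F0 9F 93 8B.
U+38A40: 4-byte form → F0 B8 A9 80.
U+0F62: 3-byte form → E0 BD A2.
U+10000: 4-byte form → F0 90 80 80.
U+10AC: 3-byte form → E1 82 AC.
Concatenated (18 bytes): F0 9F 93 8B F0 B8 A9 80 E0 BD A2 F0 90 80 80 E1 82 AC.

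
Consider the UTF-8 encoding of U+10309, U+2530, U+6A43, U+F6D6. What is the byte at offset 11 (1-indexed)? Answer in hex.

1-indexed offset 11 is 0-indexed offset 10.
U+10309 → 4-byte form F0 90 8C 89 at offsets 0–3.
U+2530 → 3-byte form E2 94 B0 at offsets 4–6.
U+6A43 → 3-byte form E6 A9 83 at offsets 7–9.
U+F6D6 → 3-byte form EF 9B 96 at offsets 10–12.
Offset 10 falls in char 4's range; it's byte 1 of EF 9B 96 = 0xEF.

0xEF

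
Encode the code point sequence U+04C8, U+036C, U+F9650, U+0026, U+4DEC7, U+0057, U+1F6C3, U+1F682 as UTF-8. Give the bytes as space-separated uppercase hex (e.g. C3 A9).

D3 88 CD AC F3 B9 99 90 26 F1 8D BB 87 57 F0 9F 9B 83 F0 9F 9A 82

U+04C8: 2-byte form → D3 88.
U+036C: 2-byte form → CD AC.
U+F9650: 4-byte form → F3 B9 99 90.
U+0026: 1-byte form → 26.
U+4DEC7: 4-byte form → F1 8D BB 87.
U+0057: 1-byte form → 57.
U+1F6C3: 4-byte form → F0 9F 9B 83.
U+1F682: 4-byte form → F0 9F 9A 82.
Concatenated (22 bytes): D3 88 CD AC F3 B9 99 90 26 F1 8D BB 87 57 F0 9F 9B 83 F0 9F 9A 82.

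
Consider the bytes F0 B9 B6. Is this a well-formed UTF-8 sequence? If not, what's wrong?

Leading byte 0xF0 = 11110000 → 4-byte form, but only 3 bytes are present.

invalid (sequence truncated)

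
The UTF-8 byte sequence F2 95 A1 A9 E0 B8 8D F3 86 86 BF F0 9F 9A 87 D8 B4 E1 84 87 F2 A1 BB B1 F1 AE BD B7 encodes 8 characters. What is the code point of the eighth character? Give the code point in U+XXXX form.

U+6EF77

Offset 0: leading byte 0xF2 = 11110010 → 4-byte char #1 = F2 95 A1 A9.
Offset 4: leading byte 0xE0 = 11100000 → 3-byte char #2 = E0 B8 8D.
Offset 7: leading byte 0xF3 = 11110011 → 4-byte char #3 = F3 86 86 BF.
Offset 11: leading byte 0xF0 = 11110000 → 4-byte char #4 = F0 9F 9A 87.
Offset 15: leading byte 0xD8 = 11011000 → 2-byte char #5 = D8 B4.
Offset 17: leading byte 0xE1 = 11100001 → 3-byte char #6 = E1 84 87.
Offset 20: leading byte 0xF2 = 11110010 → 4-byte char #7 = F2 A1 BB B1.
Offset 24: leading byte 0xF1 = 11110001 → 4-byte char #8 = F1 AE BD B7.
Leading byte 0xF1 = 11110001 matches 11110xxx → 4-byte sequence.
Byte 1: 0xF1 = 11110001, payload 001 (3 bits).
Byte 2: 0xAE = 10101110 (10xxxxxx ✓), payload 101110.
Byte 3: 0xBD = 10111101 (10xxxxxx ✓), payload 111101.
Byte 4: 0xB7 = 10110111 (10xxxxxx ✓), payload 110111.
Concatenate: 001101110111101110111 = 0x6EF77 (21 bits → U+6EF77).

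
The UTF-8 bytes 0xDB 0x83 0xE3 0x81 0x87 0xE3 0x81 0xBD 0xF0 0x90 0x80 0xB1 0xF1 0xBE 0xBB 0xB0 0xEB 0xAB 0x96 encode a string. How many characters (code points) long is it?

Byte at offset 0: 0xDB = 11011011 → 2-byte char (#1). Advance 2.
Byte at offset 2: 0xE3 = 11100011 → 3-byte char (#2). Advance 3.
Byte at offset 5: 0xE3 = 11100011 → 3-byte char (#3). Advance 3.
Byte at offset 8: 0xF0 = 11110000 → 4-byte char (#4). Advance 4.
Byte at offset 12: 0xF1 = 11110001 → 4-byte char (#5). Advance 4.
Byte at offset 16: 0xEB = 11101011 → 3-byte char (#6). Advance 3.
Reached end at offset 19 after 6 code points.

6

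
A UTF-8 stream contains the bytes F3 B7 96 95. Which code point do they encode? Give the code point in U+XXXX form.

U+F7595

Leading byte 0xF3 = 11110011 matches 11110xxx → 4-byte sequence.
Byte 1: 0xF3 = 11110011, payload 011 (3 bits).
Byte 2: 0xB7 = 10110111 (10xxxxxx ✓), payload 110111.
Byte 3: 0x96 = 10010110 (10xxxxxx ✓), payload 010110.
Byte 4: 0x95 = 10010101 (10xxxxxx ✓), payload 010101.
Concatenate: 011110111010110010101 = 0xF7595 (21 bits → U+F7595).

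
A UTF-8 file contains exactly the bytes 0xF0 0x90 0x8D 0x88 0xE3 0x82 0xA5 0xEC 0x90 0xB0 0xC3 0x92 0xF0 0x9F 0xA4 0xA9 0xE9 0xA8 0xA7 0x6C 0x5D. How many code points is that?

8

Byte at offset 0: 0xF0 = 11110000 → 4-byte char (#1). Advance 4.
Byte at offset 4: 0xE3 = 11100011 → 3-byte char (#2). Advance 3.
Byte at offset 7: 0xEC = 11101100 → 3-byte char (#3). Advance 3.
Byte at offset 10: 0xC3 = 11000011 → 2-byte char (#4). Advance 2.
Byte at offset 12: 0xF0 = 11110000 → 4-byte char (#5). Advance 4.
Byte at offset 16: 0xE9 = 11101001 → 3-byte char (#6). Advance 3.
Byte at offset 19: 0x6C = 01101100 → 1-byte char (#7). Advance 1.
Byte at offset 20: 0x5D = 01011101 → 1-byte char (#8). Advance 1.
Reached end at offset 21 after 8 code points.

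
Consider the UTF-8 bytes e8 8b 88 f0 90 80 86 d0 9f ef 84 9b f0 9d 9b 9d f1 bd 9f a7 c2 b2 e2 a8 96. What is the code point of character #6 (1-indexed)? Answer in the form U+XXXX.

Offset 0: leading byte 0xE8 = 11101000 → 3-byte char #1 = E8 8B 88.
Offset 3: leading byte 0xF0 = 11110000 → 4-byte char #2 = F0 90 80 86.
Offset 7: leading byte 0xD0 = 11010000 → 2-byte char #3 = D0 9F.
Offset 9: leading byte 0xEF = 11101111 → 3-byte char #4 = EF 84 9B.
Offset 12: leading byte 0xF0 = 11110000 → 4-byte char #5 = F0 9D 9B 9D.
Offset 16: leading byte 0xF1 = 11110001 → 4-byte char #6 = F1 BD 9F A7.
Leading byte 0xF1 = 11110001 matches 11110xxx → 4-byte sequence.
Byte 1: 0xF1 = 11110001, payload 001 (3 bits).
Byte 2: 0xBD = 10111101 (10xxxxxx ✓), payload 111101.
Byte 3: 0x9F = 10011111 (10xxxxxx ✓), payload 011111.
Byte 4: 0xA7 = 10100111 (10xxxxxx ✓), payload 100111.
Concatenate: 001111101011111100111 = 0x7D7E7 (21 bits → U+7D7E7).

U+7D7E7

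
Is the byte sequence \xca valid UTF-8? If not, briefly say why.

Leading byte 0xCA = 11001010 → 2-byte form, but only 1 byte is present.

invalid (sequence truncated)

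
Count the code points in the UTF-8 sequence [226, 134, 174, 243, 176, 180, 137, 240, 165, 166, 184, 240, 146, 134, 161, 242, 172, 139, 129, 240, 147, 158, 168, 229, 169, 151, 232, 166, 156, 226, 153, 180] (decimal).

Byte at offset 0: 0xE2 = 11100010 → 3-byte char (#1). Advance 3.
Byte at offset 3: 0xF3 = 11110011 → 4-byte char (#2). Advance 4.
Byte at offset 7: 0xF0 = 11110000 → 4-byte char (#3). Advance 4.
Byte at offset 11: 0xF0 = 11110000 → 4-byte char (#4). Advance 4.
Byte at offset 15: 0xF2 = 11110010 → 4-byte char (#5). Advance 4.
Byte at offset 19: 0xF0 = 11110000 → 4-byte char (#6). Advance 4.
Byte at offset 23: 0xE5 = 11100101 → 3-byte char (#7). Advance 3.
Byte at offset 26: 0xE8 = 11101000 → 3-byte char (#8). Advance 3.
Byte at offset 29: 0xE2 = 11100010 → 3-byte char (#9). Advance 3.
Reached end at offset 32 after 9 code points.

9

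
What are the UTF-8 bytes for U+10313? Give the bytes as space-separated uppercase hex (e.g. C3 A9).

F0 90 8C 93

U+10313 = 0x10313 = 66323 decimal. In range U+10000–U+10FFFF → 4-byte form: 11110xxx 10xxxxxx 10xxxxxx 10xxxxxx.
Binary (21 bits): 000010000001100010011.
Split 3+6+6+6: 000 | 010000 | 001100 | 010011.
Byte 1: 11110000 = 0xF0.
Byte 2: 10010000 = 0x90.
Byte 3: 10001100 = 0x8C.
Byte 4: 10010011 = 0x93.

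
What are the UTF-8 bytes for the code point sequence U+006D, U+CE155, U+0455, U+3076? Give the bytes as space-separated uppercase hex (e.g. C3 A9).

6D F3 8E 85 95 D1 95 E3 81 B6

U+006D: 1-byte form → 6D.
U+CE155: 4-byte form → F3 8E 85 95.
U+0455: 2-byte form → D1 95.
U+3076: 3-byte form → E3 81 B6.
Concatenated (10 bytes): 6D F3 8E 85 95 D1 95 E3 81 B6.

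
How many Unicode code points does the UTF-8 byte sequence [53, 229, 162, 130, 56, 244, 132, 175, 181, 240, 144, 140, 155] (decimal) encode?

Byte at offset 0: 0x35 = 00110101 → 1-byte char (#1). Advance 1.
Byte at offset 1: 0xE5 = 11100101 → 3-byte char (#2). Advance 3.
Byte at offset 4: 0x38 = 00111000 → 1-byte char (#3). Advance 1.
Byte at offset 5: 0xF4 = 11110100 → 4-byte char (#4). Advance 4.
Byte at offset 9: 0xF0 = 11110000 → 4-byte char (#5). Advance 4.
Reached end at offset 13 after 5 code points.

5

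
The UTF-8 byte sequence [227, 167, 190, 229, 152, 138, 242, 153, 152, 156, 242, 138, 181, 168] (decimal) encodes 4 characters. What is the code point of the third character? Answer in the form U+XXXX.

U+9961C

Offset 0: leading byte 0xE3 = 11100011 → 3-byte char #1 = E3 A7 BE.
Offset 3: leading byte 0xE5 = 11100101 → 3-byte char #2 = E5 98 8A.
Offset 6: leading byte 0xF2 = 11110010 → 4-byte char #3 = F2 99 98 9C.
Leading byte 0xF2 = 11110010 matches 11110xxx → 4-byte sequence.
Byte 1: 0xF2 = 11110010, payload 010 (3 bits).
Byte 2: 0x99 = 10011001 (10xxxxxx ✓), payload 011001.
Byte 3: 0x98 = 10011000 (10xxxxxx ✓), payload 011000.
Byte 4: 0x9C = 10011100 (10xxxxxx ✓), payload 011100.
Concatenate: 010011001011000011100 = 0x9961C (21 bits → U+9961C).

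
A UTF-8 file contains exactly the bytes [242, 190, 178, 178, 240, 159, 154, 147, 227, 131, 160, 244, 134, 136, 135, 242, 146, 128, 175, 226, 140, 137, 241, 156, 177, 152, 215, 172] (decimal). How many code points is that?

Byte at offset 0: 0xF2 = 11110010 → 4-byte char (#1). Advance 4.
Byte at offset 4: 0xF0 = 11110000 → 4-byte char (#2). Advance 4.
Byte at offset 8: 0xE3 = 11100011 → 3-byte char (#3). Advance 3.
Byte at offset 11: 0xF4 = 11110100 → 4-byte char (#4). Advance 4.
Byte at offset 15: 0xF2 = 11110010 → 4-byte char (#5). Advance 4.
Byte at offset 19: 0xE2 = 11100010 → 3-byte char (#6). Advance 3.
Byte at offset 22: 0xF1 = 11110001 → 4-byte char (#7). Advance 4.
Byte at offset 26: 0xD7 = 11010111 → 2-byte char (#8). Advance 2.
Reached end at offset 28 after 8 code points.

8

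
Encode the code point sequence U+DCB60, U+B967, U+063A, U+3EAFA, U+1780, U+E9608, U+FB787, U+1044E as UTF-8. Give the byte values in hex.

F3 9C AD A0 EB A5 A7 D8 BA F0 BE AB BA E1 9E 80 F3 A9 98 88 F3 BB 9E 87 F0 90 91 8E

U+DCB60: 4-byte form → F3 9C AD A0.
U+B967: 3-byte form → EB A5 A7.
U+063A: 2-byte form → D8 BA.
U+3EAFA: 4-byte form → F0 BE AB BA.
U+1780: 3-byte form → E1 9E 80.
U+E9608: 4-byte form → F3 A9 98 88.
U+FB787: 4-byte form → F3 BB 9E 87.
U+1044E: 4-byte form → F0 90 91 8E.
Concatenated (28 bytes): F3 9C AD A0 EB A5 A7 D8 BA F0 BE AB BA E1 9E 80 F3 A9 98 88 F3 BB 9E 87 F0 90 91 8E.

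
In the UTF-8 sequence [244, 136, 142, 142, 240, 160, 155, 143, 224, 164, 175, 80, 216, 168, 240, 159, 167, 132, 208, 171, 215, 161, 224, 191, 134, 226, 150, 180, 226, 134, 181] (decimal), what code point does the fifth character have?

U+0628

Offset 0: leading byte 0xF4 = 11110100 → 4-byte char #1 = F4 88 8E 8E.
Offset 4: leading byte 0xF0 = 11110000 → 4-byte char #2 = F0 A0 9B 8F.
Offset 8: leading byte 0xE0 = 11100000 → 3-byte char #3 = E0 A4 AF.
Offset 11: leading byte 0x50 = 01010000 → 1-byte char #4 = 50.
Offset 12: leading byte 0xD8 = 11011000 → 2-byte char #5 = D8 A8.
Leading byte 0xD8 = 11011000 matches 110xxxxx → 2-byte sequence.
Byte 1: 0xD8 = 11011000, payload 11000 (5 bits).
Byte 2: 0xA8 = 10101000 (10xxxxxx ✓), payload 101000.
Concatenate: 11000101000 = 0x628 (11 bits → U+0628).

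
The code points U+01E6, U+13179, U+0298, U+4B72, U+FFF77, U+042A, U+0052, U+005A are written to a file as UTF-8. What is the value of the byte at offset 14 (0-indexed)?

U+01E6 → 2-byte form C7 A6 at offsets 0–1.
U+13179 → 4-byte form F0 93 85 B9 at offsets 2–5.
U+0298 → 2-byte form CA 98 at offsets 6–7.
U+4B72 → 3-byte form E4 AD B2 at offsets 8–10.
U+FFF77 → 4-byte form F3 BF BD B7 at offsets 11–14.
Offset 14 falls in char 5's range; it's byte 4 of F3 BF BD B7 = 0xB7.

0xB7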